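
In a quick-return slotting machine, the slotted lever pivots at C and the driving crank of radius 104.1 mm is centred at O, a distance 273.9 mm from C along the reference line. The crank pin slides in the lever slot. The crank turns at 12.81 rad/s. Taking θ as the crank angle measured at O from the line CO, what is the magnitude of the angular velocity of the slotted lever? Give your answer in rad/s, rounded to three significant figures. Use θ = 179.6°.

ω = 12.81 rad/s
Crank pin A relative to C: A = (d + r cosθ, r sinθ); lever angle φ = atan2(r sinθ, d + r cosθ).
Differentiating tanφ: φ̇ = rω(d cosθ + r)/(d² + r² + 2dr cosθ).
d² + r² + 2dr cosθ = |CA|² = 0.0288334 m²;  d cosθ + r = -0.16979 m.
|ω_lever| = |0.1041·12.81·-0.16979| / 0.0288334 = 7.8528 rad/s.

7.85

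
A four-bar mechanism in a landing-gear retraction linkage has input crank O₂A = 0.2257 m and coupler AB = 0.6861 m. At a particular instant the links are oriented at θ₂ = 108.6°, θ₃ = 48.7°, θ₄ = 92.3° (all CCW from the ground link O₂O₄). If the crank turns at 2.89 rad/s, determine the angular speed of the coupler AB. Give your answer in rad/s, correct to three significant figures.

0.387

ω₂ = 2.89 rad/s
Differentiating the loop-closure r₂e^{iθ₂}+r₃e^{iθ₃}=r₁+r₄e^{iθ₄} gives r₂ω₂e^{iθ₂}+r₃ω₃e^{iθ₃}=r₄ω₄e^{iθ₄}.
Eliminating the other unknown: ω₃ = r₂ω₂ sin(θ₄−θ₂) / [r₃ sin(θ₃−θ₄)].
Numerator sine = -0.28067; denominator sine = -0.68962.
Result = 0.2257·2.89·(-0.28067) / (0.6861·(-0.68962)) = +0.38692 rad/s; magnitude 0.38692 rad/s.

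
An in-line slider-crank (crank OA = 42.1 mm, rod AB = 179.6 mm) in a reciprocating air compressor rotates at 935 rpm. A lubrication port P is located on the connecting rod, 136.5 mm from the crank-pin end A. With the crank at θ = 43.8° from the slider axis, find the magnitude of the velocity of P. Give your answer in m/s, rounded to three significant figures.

ω = 97.91 rad/s.  Crank-pin speed |V_A| = rω = 4.1221 m/s, perpendicular to OA.
Rod angle: sinφ = −(r/L) sinθ ⇒ φ = -9.337°; ω_rod = −rω cosθ/√(L²−r²sin²θ) = -16.788 rad/s.
V_P = V_A + ω_rod × AP, with AP = 0.1365 m along the rod.
Components: V_Px = −rω sinθ − a·ω_rod·sinφ = -3.2249 m/s;  V_Py = rω cosθ + a·ω_rod·cosφ = +0.71398 m/s.
|V_P| = √(V_Px² + V_Py²) = 3.303 m/s.

3.30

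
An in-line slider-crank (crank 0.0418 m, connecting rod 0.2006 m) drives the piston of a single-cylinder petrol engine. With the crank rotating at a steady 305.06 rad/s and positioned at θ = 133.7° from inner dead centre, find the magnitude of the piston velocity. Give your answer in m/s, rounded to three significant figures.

7.88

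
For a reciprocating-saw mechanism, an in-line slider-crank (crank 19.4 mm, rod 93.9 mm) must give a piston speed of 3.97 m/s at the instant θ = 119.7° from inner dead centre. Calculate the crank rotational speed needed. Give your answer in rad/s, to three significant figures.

263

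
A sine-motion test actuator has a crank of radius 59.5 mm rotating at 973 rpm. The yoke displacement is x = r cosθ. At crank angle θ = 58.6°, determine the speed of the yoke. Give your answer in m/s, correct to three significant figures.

5.17

ω = 101.9 rad/s (from 973 rpm).
x = r cosθ ⇒ ẋ = −rω sinθ.
|v| = rω|sinθ| = 0.0595·101.9·|sin 58.6°| = 5.1747 m/s.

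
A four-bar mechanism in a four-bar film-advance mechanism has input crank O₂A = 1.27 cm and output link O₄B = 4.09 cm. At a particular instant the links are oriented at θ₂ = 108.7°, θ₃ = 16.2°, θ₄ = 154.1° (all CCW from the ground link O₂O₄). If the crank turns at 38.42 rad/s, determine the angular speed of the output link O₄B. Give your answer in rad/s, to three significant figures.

17.8

ω₂ = 38.42 rad/s
Differentiating the loop-closure r₂e^{iθ₂}+r₃e^{iθ₃}=r₁+r₄e^{iθ₄} gives r₂ω₂e^{iθ₂}+r₃ω₃e^{iθ₃}=r₄ω₄e^{iθ₄}.
Eliminating the other unknown: ω₄ = r₂ω₂ sin(θ₂−θ₃) / [r₄ sin(θ₄−θ₃)].
Numerator sine = +0.99905; denominator sine = +0.67043.
Result = 0.0127·38.42·(+0.99905) / (0.0409·(+0.67043)) = +17.778 rad/s; magnitude 17.778 rad/s.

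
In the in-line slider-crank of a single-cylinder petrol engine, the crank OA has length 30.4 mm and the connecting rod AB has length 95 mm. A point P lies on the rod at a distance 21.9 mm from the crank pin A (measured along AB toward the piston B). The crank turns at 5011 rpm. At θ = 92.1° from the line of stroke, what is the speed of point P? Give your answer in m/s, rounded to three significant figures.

15.9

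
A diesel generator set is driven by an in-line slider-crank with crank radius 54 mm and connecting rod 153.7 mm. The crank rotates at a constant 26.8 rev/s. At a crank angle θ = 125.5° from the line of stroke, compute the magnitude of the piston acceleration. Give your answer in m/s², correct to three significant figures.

ω = 2π·26.8 = 168.4 rad/s
x(θ) = r cosθ + √(L² − r² sin²θ); with ω constant, a = ω²·d²x/dθ².
d²x/dθ² = −r cosθ − r²(cos2θ)/√u − r⁴ sin²2θ/(4u^{3/2}),  u = L² − r² sin²θ = 0.021691 m².
Substituting r = 0.054 m, L = 0.1537 m, θ = 125.5°: d²x/dθ² = +0.037209 m.
a = ω²·d²x/dθ² = (168.4)²·(+0.037209) = +1055.1 m/s²;  |a| = 1055.1 m/s².

1060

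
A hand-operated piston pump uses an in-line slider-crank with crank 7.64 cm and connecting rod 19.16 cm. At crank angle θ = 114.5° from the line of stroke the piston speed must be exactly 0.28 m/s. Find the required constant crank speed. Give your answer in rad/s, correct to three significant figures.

4.90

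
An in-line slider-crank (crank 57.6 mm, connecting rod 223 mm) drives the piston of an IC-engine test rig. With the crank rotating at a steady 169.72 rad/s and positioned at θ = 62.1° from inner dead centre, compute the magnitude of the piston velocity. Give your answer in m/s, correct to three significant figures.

9.71

ω = 169.7 rad/s
For an in-line slider-crank, x = r cosθ + √(L² − r² sin²θ), so v = −rω sinθ·[1 + r cosθ/√(L² − r² sin²θ)].
With r = 0.0576 m, L = 0.223 m, θ = 62.1°: √(L² − r² sin²θ) = 0.21711 m.
v = −0.0576·169.7·0.88377·[1 + 0.0576·0.46793/0.21711] = -9.7121 m/s.
|v| = 9.7121 m/s.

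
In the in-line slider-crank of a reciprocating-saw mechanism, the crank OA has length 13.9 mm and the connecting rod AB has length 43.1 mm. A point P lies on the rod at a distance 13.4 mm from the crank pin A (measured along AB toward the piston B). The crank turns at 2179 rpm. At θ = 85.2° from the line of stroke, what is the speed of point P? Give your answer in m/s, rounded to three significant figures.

ω = 228.2 rad/s.  Crank-pin speed |V_A| = rω = 3.1718 m/s, perpendicular to OA.
Rod angle: sinφ = −(r/L) sinθ ⇒ φ = -18.746°; ω_rod = −rω cosθ/√(L²−r²sin²θ) = -6.5029 rad/s.
V_P = V_A + ω_rod × AP, with AP = 0.0134 m along the rod.
Components: V_Px = −rω sinθ − a·ω_rod·sinφ = -3.1886 m/s;  V_Py = rω cosθ + a·ω_rod·cosφ = +0.18289 m/s.
|V_P| = √(V_Px² + V_Py²) = 3.1939 m/s.

3.19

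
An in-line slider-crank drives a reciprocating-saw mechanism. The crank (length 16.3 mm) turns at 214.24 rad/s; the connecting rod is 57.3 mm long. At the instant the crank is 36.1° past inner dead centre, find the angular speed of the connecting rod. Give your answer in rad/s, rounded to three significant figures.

49.9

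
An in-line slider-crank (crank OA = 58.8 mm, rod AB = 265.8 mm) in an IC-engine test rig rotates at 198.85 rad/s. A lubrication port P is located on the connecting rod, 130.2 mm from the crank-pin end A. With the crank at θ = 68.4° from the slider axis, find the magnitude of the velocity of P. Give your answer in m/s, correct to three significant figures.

ω = 198.8 rad/s.  Crank-pin speed |V_A| = rω = 11.692 m/s, perpendicular to OA.
Rod angle: sinφ = −(r/L) sinθ ⇒ φ = -11.870°; ω_rod = −rω cosθ/√(L²−r²sin²θ) = -16.547 rad/s.
V_P = V_A + ω_rod × AP, with AP = 0.1302 m along the rod.
Components: V_Px = −rω sinθ − a·ω_rod·sinφ = -11.314 m/s;  V_Py = rω cosθ + a·ω_rod·cosφ = +2.1958 m/s.
|V_P| = √(V_Px² + V_Py²) = 11.526 m/s.

11.5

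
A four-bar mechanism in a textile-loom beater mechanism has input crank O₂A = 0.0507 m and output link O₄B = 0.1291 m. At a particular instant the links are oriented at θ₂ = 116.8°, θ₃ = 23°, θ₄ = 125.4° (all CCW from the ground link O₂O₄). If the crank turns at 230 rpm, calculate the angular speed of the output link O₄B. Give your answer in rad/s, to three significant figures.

9.66

ω₂ = 24.09 rad/s (from 230 rpm).
Differentiating the loop-closure r₂e^{iθ₂}+r₃e^{iθ₃}=r₁+r₄e^{iθ₄} gives r₂ω₂e^{iθ₂}+r₃ω₃e^{iθ₃}=r₄ω₄e^{iθ₄}.
Eliminating the other unknown: ω₄ = r₂ω₂ sin(θ₂−θ₃) / [r₄ sin(θ₄−θ₃)].
Numerator sine = +0.99780; denominator sine = +0.97667.
Result = 0.0507·24.09·(+0.99780) / (0.1291·(+0.97667)) = +9.6635 rad/s; magnitude 9.6635 rad/s.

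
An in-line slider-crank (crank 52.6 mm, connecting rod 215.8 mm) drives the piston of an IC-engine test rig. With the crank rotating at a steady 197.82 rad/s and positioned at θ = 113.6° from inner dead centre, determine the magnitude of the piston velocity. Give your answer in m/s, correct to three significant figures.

ω = 197.8 rad/s
For an in-line slider-crank, x = r cosθ + √(L² − r² sin²θ), so v = −rω sinθ·[1 + r cosθ/√(L² − r² sin²θ)].
With r = 0.0526 m, L = 0.2158 m, θ = 113.6°: √(L² − r² sin²θ) = 0.21035 m.
v = −0.0526·197.8·0.91636·[1 + 0.0526·-0.40035/0.21035] = -8.5805 m/s.
|v| = 8.5805 m/s.

8.58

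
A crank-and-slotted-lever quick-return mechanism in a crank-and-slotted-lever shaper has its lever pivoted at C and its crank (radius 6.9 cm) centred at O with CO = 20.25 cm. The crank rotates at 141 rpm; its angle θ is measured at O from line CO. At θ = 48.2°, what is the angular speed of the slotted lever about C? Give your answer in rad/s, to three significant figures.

3.23

ω = 14.77 rad/s (from 141 rpm).
Crank pin A relative to C: A = (d + r cosθ, r sinθ); lever angle φ = atan2(r sinθ, d + r cosθ).
Differentiating tanφ: φ̇ = rω(d cosθ + r)/(d² + r² + 2dr cosθ).
d² + r² + 2dr cosθ = |CA|² = 0.0643935 m²;  d cosθ + r = +0.20397 m.
|ω_lever| = |0.069·14.77·+0.20397| / 0.0643935 = 3.2272 rad/s.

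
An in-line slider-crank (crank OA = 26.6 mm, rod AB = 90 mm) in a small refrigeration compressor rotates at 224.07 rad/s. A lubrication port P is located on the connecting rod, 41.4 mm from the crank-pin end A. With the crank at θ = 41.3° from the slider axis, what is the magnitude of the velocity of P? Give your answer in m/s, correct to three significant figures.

ω = 224.1 rad/s.  Crank-pin speed |V_A| = rω = 5.9603 m/s, perpendicular to OA.
Rod angle: sinφ = −(r/L) sinθ ⇒ φ = -11.249°; ω_rod = −rω cosθ/√(L²−r²sin²θ) = -50.727 rad/s.
V_P = V_A + ω_rod × AP, with AP = 0.0414 m along the rod.
Components: V_Px = −rω sinθ − a·ω_rod·sinφ = -4.3434 m/s;  V_Py = rω cosθ + a·ω_rod·cosφ = +2.418 m/s.
|V_P| = √(V_Px² + V_Py²) = 4.9711 m/s.

4.97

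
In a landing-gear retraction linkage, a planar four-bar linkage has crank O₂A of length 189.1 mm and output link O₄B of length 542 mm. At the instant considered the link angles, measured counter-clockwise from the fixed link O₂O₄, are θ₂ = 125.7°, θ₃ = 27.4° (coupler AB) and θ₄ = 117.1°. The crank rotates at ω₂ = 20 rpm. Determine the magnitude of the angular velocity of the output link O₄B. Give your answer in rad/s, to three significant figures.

0.723

ω₂ = 2.094 rad/s (from 20 rpm).
Differentiating the loop-closure r₂e^{iθ₂}+r₃e^{iθ₃}=r₁+r₄e^{iθ₄} gives r₂ω₂e^{iθ₂}+r₃ω₃e^{iθ₃}=r₄ω₄e^{iθ₄}.
Eliminating the other unknown: ω₄ = r₂ω₂ sin(θ₂−θ₃) / [r₄ sin(θ₄−θ₃)].
Numerator sine = +0.98953; denominator sine = +0.99999.
Result = 0.1891·2.094·(+0.98953) / (0.542·(+0.99999)) = +0.72308 rad/s; magnitude 0.72308 rad/s.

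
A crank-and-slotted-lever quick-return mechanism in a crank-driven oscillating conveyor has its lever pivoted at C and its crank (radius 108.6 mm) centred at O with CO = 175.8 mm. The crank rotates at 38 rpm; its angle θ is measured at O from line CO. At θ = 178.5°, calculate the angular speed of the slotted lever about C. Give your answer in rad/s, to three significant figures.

6.41

ω = 3.979 rad/s (from 38 rpm).
Crank pin A relative to C: A = (d + r cosθ, r sinθ); lever angle φ = atan2(r sinθ, d + r cosθ).
Differentiating tanφ: φ̇ = rω(d cosθ + r)/(d² + r² + 2dr cosθ).
d² + r² + 2dr cosθ = |CA|² = 0.00452892 m²;  d cosθ + r = -0.06714 m.
|ω_lever| = |0.1086·3.979·-0.06714| / 0.00452892 = 6.4066 rad/s.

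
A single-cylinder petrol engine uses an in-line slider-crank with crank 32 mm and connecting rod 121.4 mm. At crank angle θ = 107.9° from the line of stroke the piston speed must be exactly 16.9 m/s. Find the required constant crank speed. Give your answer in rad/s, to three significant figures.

For an in-line slider-crank, |v_piston| = rω|sinθ|·[1 + r cosθ/√(L² − r² sin²θ)].
With r = 0.032 m, L = 0.1214 m, θ = 107.9°: the bracketed kinematic factor |dx/dθ| = 0.027903 m.
ω = v/|dx/dθ| = 16.9/0.027903 = 605.68 rad/s.

606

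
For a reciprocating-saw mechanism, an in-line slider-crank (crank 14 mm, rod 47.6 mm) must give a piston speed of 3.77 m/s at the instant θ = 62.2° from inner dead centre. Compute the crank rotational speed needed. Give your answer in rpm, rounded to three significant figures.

2550

For an in-line slider-crank, |v_piston| = rω|sinθ|·[1 + r cosθ/√(L² − r² sin²θ)].
With r = 0.014 m, L = 0.0476 m, θ = 62.2°: the bracketed kinematic factor |dx/dθ| = 0.014143 m.
ω = v/|dx/dθ| = 3.77/0.014143 = 266.55 rad/s.
N = 60ω/(2π) = 2545.4 rpm.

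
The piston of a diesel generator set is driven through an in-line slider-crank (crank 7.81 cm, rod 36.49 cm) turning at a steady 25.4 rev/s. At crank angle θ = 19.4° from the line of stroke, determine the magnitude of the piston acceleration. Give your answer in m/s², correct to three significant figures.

2210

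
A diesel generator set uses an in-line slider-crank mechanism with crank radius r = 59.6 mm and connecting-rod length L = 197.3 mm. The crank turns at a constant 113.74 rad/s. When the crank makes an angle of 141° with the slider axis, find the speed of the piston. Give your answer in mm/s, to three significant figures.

ω = 113.7 rad/s
For an in-line slider-crank, x = r cosθ + √(L² − r² sin²θ), so v = −rω sinθ·[1 + r cosθ/√(L² − r² sin²θ)].
With r = 0.0596 m, L = 0.1973 m, θ = 141°: √(L² − r² sin²θ) = 0.1937 m.
v = −0.0596·113.7·0.62932·[1 + 0.0596·-0.77715/0.1937] = -3.246 m/s.
|v| = 3.246 m/s = 3246 mm/s.

3250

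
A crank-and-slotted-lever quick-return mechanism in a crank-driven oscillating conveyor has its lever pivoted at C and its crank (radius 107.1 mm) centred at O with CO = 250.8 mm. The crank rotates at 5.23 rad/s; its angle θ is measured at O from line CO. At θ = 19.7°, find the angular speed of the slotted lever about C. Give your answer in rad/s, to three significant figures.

1.54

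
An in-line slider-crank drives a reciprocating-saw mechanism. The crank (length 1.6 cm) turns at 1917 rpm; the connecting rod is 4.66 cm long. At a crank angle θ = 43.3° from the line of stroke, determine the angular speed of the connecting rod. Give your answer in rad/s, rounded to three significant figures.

51.6

ω = 200.7 rad/s (converted from 1917 rpm).
The rod makes angle φ with the slider axis where L sinφ = r sinθ; differentiating, L cosφ·φ̇ = r ω cosθ.
L cosφ = √(L² − r² sin²θ) = 0.04529 m.
|ω_rod| = r ω |cosθ| / √(L² − r² sin²θ) = 0.016·200.7·0.72777/0.04529 = 51.614 rad/s.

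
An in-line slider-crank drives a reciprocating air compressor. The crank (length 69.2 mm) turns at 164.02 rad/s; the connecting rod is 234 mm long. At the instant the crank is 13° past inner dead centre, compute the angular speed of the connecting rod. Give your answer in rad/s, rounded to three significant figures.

ω = 164 rad/s
The rod makes angle φ with the slider axis where L sinφ = r sinθ; differentiating, L cosφ·φ̇ = r ω cosθ.
L cosφ = √(L² − r² sin²θ) = 0.23348 m.
|ω_rod| = r ω |cosθ| / √(L² − r² sin²θ) = 0.0692·164·0.97437/0.23348 = 47.367 rad/s.

47.4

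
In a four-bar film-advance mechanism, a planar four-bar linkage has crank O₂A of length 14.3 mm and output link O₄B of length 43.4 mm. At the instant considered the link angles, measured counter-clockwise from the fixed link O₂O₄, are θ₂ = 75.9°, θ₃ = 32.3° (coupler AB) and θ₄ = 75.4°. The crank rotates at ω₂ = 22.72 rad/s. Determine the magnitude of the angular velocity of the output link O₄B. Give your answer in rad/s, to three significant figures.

7.56

ω₂ = 22.72 rad/s
Differentiating the loop-closure r₂e^{iθ₂}+r₃e^{iθ₃}=r₁+r₄e^{iθ₄} gives r₂ω₂e^{iθ₂}+r₃ω₃e^{iθ₃}=r₄ω₄e^{iθ₄}.
Eliminating the other unknown: ω₄ = r₂ω₂ sin(θ₂−θ₃) / [r₄ sin(θ₄−θ₃)].
Numerator sine = +0.68962; denominator sine = +0.68327.
Result = 0.0143·22.72·(+0.68962) / (0.0434·(+0.68327)) = +7.5556 rad/s; magnitude 7.5556 rad/s.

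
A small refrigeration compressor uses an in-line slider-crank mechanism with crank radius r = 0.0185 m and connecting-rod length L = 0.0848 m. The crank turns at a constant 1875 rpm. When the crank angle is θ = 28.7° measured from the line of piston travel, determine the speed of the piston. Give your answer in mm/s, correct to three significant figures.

ω = 2π·1875/60 = 196.3 rad/s
For an in-line slider-crank, x = r cosθ + √(L² − r² sin²θ), so v = −rω sinθ·[1 + r cosθ/√(L² − r² sin²θ)].
With r = 0.0185 m, L = 0.0848 m, θ = 28.7°: √(L² − r² sin²θ) = 0.084333 m.
v = −0.0185·196.3·0.48022·[1 + 0.0185·0.87715/0.084333] = -2.08 m/s.
|v| = 2.08 m/s = 2080 mm/s.

2080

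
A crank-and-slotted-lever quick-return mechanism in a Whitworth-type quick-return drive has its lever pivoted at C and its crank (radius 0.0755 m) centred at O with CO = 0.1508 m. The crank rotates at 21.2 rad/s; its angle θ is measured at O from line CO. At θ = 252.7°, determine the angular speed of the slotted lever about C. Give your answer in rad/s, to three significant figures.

2.26

ω = 21.2 rad/s
Crank pin A relative to C: A = (d + r cosθ, r sinθ); lever angle φ = atan2(r sinθ, d + r cosθ).
Differentiating tanφ: φ̇ = rω(d cosθ + r)/(d² + r² + 2dr cosθ).
d² + r² + 2dr cosθ = |CA|² = 0.0216694 m²;  d cosθ + r = +0.030656 m.
|ω_lever| = |0.0755·21.2·+0.030656| / 0.0216694 = 2.2644 rad/s.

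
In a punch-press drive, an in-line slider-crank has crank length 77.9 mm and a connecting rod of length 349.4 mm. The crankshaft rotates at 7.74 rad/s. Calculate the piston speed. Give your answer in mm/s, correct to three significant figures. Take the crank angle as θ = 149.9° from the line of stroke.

244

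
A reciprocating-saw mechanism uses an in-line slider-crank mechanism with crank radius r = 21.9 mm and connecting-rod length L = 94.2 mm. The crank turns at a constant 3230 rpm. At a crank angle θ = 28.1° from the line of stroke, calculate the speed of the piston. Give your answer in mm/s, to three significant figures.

ω = 2π·3230/60 = 338.2 rad/s
For an in-line slider-crank, x = r cosθ + √(L² − r² sin²θ), so v = −rω sinθ·[1 + r cosθ/√(L² − r² sin²θ)].
With r = 0.0219 m, L = 0.0942 m, θ = 28.1°: √(L² − r² sin²θ) = 0.093634 m.
v = −0.0219·338.2·0.47101·[1 + 0.0219·0.88213/0.093634] = -4.2089 m/s.
|v| = 4.2089 m/s = 4208.9 mm/s.

4210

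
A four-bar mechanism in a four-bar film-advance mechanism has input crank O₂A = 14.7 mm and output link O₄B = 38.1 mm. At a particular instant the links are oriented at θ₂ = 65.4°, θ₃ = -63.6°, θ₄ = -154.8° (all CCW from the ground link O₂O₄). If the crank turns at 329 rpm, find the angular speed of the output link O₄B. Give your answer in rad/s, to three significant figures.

10.3

ω₂ = 34.45 rad/s (from 329 rpm).
Differentiating the loop-closure r₂e^{iθ₂}+r₃e^{iθ₃}=r₁+r₄e^{iθ₄} gives r₂ω₂e^{iθ₂}+r₃ω₃e^{iθ₃}=r₄ω₄e^{iθ₄}.
Eliminating the other unknown: ω₄ = r₂ω₂ sin(θ₂−θ₃) / [r₄ sin(θ₄−θ₃)].
Numerator sine = +0.77715; denominator sine = -0.99978.
Result = 0.0147·34.45·(+0.77715) / (0.0381·(-0.99978)) = -10.333 rad/s; magnitude 10.333 rad/s.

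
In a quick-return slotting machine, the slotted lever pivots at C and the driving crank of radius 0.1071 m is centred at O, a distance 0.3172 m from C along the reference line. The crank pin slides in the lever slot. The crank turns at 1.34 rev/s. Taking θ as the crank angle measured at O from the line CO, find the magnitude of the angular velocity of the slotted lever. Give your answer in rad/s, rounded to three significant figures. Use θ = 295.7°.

1.56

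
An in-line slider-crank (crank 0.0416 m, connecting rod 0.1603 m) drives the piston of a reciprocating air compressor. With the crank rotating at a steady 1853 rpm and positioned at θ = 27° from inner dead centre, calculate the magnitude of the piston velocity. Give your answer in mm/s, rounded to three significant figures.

4520

ω = 2π·1853/60 = 194 rad/s
For an in-line slider-crank, x = r cosθ + √(L² − r² sin²θ), so v = −rω sinθ·[1 + r cosθ/√(L² − r² sin²θ)].
With r = 0.0416 m, L = 0.1603 m, θ = 27°: √(L² − r² sin²θ) = 0.15918 m.
v = −0.0416·194·0.45399·[1 + 0.0416·0.89101/0.15918] = -4.5181 m/s.
|v| = 4.5181 m/s = 4518.1 mm/s.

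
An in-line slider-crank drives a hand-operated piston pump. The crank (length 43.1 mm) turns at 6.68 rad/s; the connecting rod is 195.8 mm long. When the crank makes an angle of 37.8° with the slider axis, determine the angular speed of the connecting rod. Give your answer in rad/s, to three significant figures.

ω = 6.68 rad/s
The rod makes angle φ with the slider axis where L sinφ = r sinθ; differentiating, L cosφ·φ̇ = r ω cosθ.
L cosφ = √(L² − r² sin²θ) = 0.19401 m.
|ω_rod| = r ω |cosθ| / √(L² − r² sin²θ) = 0.0431·6.68·0.79016/0.19401 = 1.1726 rad/s.

1.17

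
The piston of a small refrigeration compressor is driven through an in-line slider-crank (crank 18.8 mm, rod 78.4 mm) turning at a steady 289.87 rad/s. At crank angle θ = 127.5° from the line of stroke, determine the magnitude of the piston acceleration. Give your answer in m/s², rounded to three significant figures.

1060

ω = 289.9 rad/s
x(θ) = r cosθ + √(L² − r² sin²θ); with ω constant, a = ω²·d²x/dθ².
d²x/dθ² = −r cosθ − r²(cos2θ)/√u − r⁴ sin²2θ/(4u^{3/2}),  u = L² − r² sin²θ = 0.0059241 m².
Substituting r = 0.0188 m, L = 0.0784 m, θ = 127.5°: d²x/dθ² = +0.012569 m.
a = ω²·d²x/dθ² = (289.9)²·(+0.012569) = +1056.1 m/s²;  |a| = 1056.1 m/s².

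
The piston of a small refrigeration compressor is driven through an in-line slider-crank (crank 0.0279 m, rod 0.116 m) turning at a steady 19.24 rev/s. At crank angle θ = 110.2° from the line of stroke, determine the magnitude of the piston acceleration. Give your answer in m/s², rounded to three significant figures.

ω = 2π·19.2 = 120.9 rad/s
x(θ) = r cosθ + √(L² − r² sin²θ); with ω constant, a = ω²·d²x/dθ².
d²x/dθ² = −r cosθ − r²(cos2θ)/√u − r⁴ sin²2θ/(4u^{3/2}),  u = L² − r² sin²θ = 0.0127704 m².
Substituting r = 0.0279 m, L = 0.116 m, θ = 110.2°: d²x/dθ² = +0.014835 m.
a = ω²·d²x/dθ² = (120.9)²·(+0.014835) = +216.8 m/s²;  |a| = 216.8 m/s².

217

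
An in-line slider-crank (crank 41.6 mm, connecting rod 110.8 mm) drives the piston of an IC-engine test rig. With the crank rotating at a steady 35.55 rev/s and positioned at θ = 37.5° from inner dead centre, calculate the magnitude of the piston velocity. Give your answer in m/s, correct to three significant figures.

ω = 2π·35.5 = 223.4 rad/s
For an in-line slider-crank, x = r cosθ + √(L² − r² sin²θ), so v = −rω sinθ·[1 + r cosθ/√(L² − r² sin²θ)].
With r = 0.0416 m, L = 0.1108 m, θ = 37.5°: √(L² − r² sin²θ) = 0.10787 m.
v = −0.0416·223.4·0.60876·[1 + 0.0416·0.79335/0.10787] = -7.3874 m/s.
|v| = 7.3874 m/s.

7.39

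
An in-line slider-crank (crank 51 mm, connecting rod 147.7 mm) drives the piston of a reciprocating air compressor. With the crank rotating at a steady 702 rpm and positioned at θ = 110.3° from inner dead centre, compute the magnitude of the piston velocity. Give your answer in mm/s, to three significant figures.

3070

ω = 2π·702/60 = 73.51 rad/s
For an in-line slider-crank, x = r cosθ + √(L² − r² sin²θ), so v = −rω sinθ·[1 + r cosθ/√(L² − r² sin²θ)].
With r = 0.051 m, L = 0.1477 m, θ = 110.3°: √(L² − r² sin²θ) = 0.13974 m.
v = −0.051·73.51·0.93789·[1 + 0.051·-0.34694/0.13974] = -3.0711 m/s.
|v| = 3.0711 m/s = 3071.1 mm/s.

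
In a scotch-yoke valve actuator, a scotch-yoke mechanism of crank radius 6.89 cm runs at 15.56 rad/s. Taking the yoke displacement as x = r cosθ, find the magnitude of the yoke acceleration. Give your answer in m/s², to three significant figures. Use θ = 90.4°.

0.116

ω = 15.56 rad/s
x = r cosθ ⇒ ẍ = −rω² cosθ (ω constant).
|a| = rω²|cosθ| = 0.0689·(15.56)²·|cos 90.4°| = 0.11646 m/s².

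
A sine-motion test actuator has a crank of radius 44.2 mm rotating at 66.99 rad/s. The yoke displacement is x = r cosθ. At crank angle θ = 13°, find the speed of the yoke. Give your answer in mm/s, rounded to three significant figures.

ω = 66.99 rad/s
x = r cosθ ⇒ ẋ = −rω sinθ.
|v| = rω|sinθ| = 0.0442·66.99·|sin 13°| = 0.66607 m/s = 666.07 mm/s.

666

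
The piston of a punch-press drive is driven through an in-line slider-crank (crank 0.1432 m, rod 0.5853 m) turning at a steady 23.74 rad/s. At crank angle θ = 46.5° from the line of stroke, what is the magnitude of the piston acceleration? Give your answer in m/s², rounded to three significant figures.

ω = 23.74 rad/s
x(θ) = r cosθ + √(L² − r² sin²θ); with ω constant, a = ω²·d²x/dθ².
d²x/dθ² = −r cosθ − r²(cos2θ)/√u − r⁴ sin²2θ/(4u^{3/2}),  u = L² − r² sin²θ = 0.331786 m².
Substituting r = 0.1432 m, L = 0.5853 m, θ = 46.5°: d²x/dθ² = -0.097258 m.
a = ω²·d²x/dθ² = (23.74)²·(-0.097258) = -54.813 m/s²;  |a| = 54.813 m/s².

54.8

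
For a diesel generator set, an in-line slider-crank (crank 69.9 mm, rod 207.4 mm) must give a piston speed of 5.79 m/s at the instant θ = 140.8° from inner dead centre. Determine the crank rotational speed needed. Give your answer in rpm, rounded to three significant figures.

For an in-line slider-crank, |v_piston| = rω|sinθ|·[1 + r cosθ/√(L² − r² sin²θ)].
With r = 0.0699 m, L = 0.2074 m, θ = 140.8°: the bracketed kinematic factor |dx/dθ| = 0.032369 m.
ω = v/|dx/dθ| = 5.79/0.032369 = 178.87 rad/s.
N = 60ω/(2π) = 1708.1 rpm.

1710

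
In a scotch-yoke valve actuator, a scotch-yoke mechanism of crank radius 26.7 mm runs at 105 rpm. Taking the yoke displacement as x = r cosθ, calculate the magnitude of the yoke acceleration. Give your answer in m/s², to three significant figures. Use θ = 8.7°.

ω = 11 rad/s (from 105 rpm).
x = r cosθ ⇒ ẍ = −rω² cosθ (ω constant).
|a| = rω²|cosθ| = 0.0267·(11)²·|cos 8.7°| = 3.191 m/s².

3.19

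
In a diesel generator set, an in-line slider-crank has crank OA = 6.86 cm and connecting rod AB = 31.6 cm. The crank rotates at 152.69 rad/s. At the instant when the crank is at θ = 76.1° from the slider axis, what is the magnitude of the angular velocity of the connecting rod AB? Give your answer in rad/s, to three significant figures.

8.15

ω = 152.7 rad/s
The rod makes angle φ with the slider axis where L sinφ = r sinθ; differentiating, L cosφ·φ̇ = r ω cosθ.
L cosφ = √(L² − r² sin²θ) = 0.3089 m.
|ω_rod| = r ω |cosθ| / √(L² − r² sin²θ) = 0.0686·152.7·0.24023/0.3089 = 8.1458 rad/s.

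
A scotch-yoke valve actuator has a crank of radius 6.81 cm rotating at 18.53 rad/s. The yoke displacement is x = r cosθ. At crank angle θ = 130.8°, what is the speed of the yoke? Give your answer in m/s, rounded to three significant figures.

0.955

ω = 18.53 rad/s
x = r cosθ ⇒ ẋ = −rω sinθ.
|v| = rω|sinθ| = 0.0681·18.53·|sin 130.8°| = 0.95525 m/s.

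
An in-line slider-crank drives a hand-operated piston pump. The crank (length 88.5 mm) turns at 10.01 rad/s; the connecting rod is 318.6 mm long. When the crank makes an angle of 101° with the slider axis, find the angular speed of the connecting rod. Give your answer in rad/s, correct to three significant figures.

0.551

ω = 10.01 rad/s
The rod makes angle φ with the slider axis where L sinφ = r sinθ; differentiating, L cosφ·φ̇ = r ω cosθ.
L cosφ = √(L² − r² sin²θ) = 0.30653 m.
|ω_rod| = r ω |cosθ| / √(L² − r² sin²θ) = 0.0885·10.01·0.19081/0.30653 = 0.55145 rad/s.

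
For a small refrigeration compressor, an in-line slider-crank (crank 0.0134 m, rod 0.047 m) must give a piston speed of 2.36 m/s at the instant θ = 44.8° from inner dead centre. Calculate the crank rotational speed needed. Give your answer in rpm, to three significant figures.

1980

For an in-line slider-crank, |v_piston| = rω|sinθ|·[1 + r cosθ/√(L² − r² sin²θ)].
With r = 0.0134 m, L = 0.047 m, θ = 44.8°: the bracketed kinematic factor |dx/dθ| = 0.011392 m.
ω = v/|dx/dθ| = 2.36/0.011392 = 207.16 rad/s.
N = 60ω/(2π) = 1978.3 rpm.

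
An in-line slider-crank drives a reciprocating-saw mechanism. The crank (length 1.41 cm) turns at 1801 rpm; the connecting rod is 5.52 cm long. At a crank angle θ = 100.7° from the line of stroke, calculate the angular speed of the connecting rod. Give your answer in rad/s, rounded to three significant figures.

9.24

ω = 188.6 rad/s (converted from 1801 rpm).
The rod makes angle φ with the slider axis where L sinφ = r sinθ; differentiating, L cosφ·φ̇ = r ω cosθ.
L cosφ = √(L² − r² sin²θ) = 0.053433 m.
|ω_rod| = r ω |cosθ| / √(L² − r² sin²θ) = 0.0141·188.6·0.18567/0.053433 = 9.2403 rad/s.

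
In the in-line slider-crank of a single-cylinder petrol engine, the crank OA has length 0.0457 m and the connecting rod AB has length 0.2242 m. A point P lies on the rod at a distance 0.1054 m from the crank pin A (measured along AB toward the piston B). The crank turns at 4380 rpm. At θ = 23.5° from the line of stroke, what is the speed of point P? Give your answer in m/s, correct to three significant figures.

ω = 458.7 rad/s.  Crank-pin speed |V_A| = rω = 20.961 m/s, perpendicular to OA.
Rod angle: sinφ = −(r/L) sinθ ⇒ φ = -4.662°; ω_rod = −rω cosθ/√(L²−r²sin²θ) = -86.024 rad/s.
V_P = V_A + ω_rod × AP, with AP = 0.1054 m along the rod.
Components: V_Px = −rω sinθ − a·ω_rod·sinφ = -9.0953 m/s;  V_Py = rω cosθ + a·ω_rod·cosφ = +10.186 m/s.
|V_P| = √(V_Px² + V_Py²) = 13.656 m/s.

13.7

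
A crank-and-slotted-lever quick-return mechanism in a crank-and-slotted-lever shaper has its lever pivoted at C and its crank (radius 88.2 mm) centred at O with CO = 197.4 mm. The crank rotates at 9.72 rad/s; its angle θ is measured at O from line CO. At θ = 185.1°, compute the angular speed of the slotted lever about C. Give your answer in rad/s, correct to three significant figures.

ω = 9.72 rad/s
Crank pin A relative to C: A = (d + r cosθ, r sinθ); lever angle φ = atan2(r sinθ, d + r cosθ).
Differentiating tanφ: φ̇ = rω(d cosθ + r)/(d² + r² + 2dr cosθ).
d² + r² + 2dr cosθ = |CA|² = 0.0120625 m²;  d cosθ + r = -0.10842 m.
|ω_lever| = |0.0882·9.72·-0.10842| / 0.0120625 = 7.7055 rad/s.

7.71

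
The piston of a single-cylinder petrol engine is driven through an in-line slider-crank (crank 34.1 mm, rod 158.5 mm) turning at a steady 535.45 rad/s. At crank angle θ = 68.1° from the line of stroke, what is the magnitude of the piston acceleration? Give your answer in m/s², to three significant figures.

2110

ω = 535.5 rad/s
x(θ) = r cosθ + √(L² − r² sin²θ); with ω constant, a = ω²·d²x/dθ².
d²x/dθ² = −r cosθ − r²(cos2θ)/√u − r⁴ sin²2θ/(4u^{3/2}),  u = L² − r² sin²θ = 0.0241212 m².
Substituting r = 0.0341 m, L = 0.1585 m, θ = 68.1°: d²x/dθ² = -0.0073583 m.
a = ω²·d²x/dθ² = (535.5)²·(-0.0073583) = -2109.7 m/s²;  |a| = 2109.7 m/s².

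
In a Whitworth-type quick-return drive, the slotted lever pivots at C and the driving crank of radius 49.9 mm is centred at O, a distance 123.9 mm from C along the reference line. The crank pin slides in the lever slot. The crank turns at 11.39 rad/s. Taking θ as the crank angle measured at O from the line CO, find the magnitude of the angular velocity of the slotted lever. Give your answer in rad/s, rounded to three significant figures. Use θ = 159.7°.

ω = 11.39 rad/s
Crank pin A relative to C: A = (d + r cosθ, r sinθ); lever angle φ = atan2(r sinθ, d + r cosθ).
Differentiating tanφ: φ̇ = rω(d cosθ + r)/(d² + r² + 2dr cosθ).
d² + r² + 2dr cosθ = |CA|² = 0.00624402 m²;  d cosθ + r = -0.066304 m.
|ω_lever| = |0.0499·11.39·-0.066304| / 0.00624402 = 6.0354 rad/s.

6.04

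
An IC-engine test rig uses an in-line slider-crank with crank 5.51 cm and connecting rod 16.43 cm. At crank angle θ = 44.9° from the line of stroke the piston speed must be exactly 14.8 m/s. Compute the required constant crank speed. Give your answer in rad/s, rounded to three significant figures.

For an in-line slider-crank, |v_piston| = rω|sinθ|·[1 + r cosθ/√(L² − r² sin²θ)].
With r = 0.0551 m, L = 0.1643 m, θ = 44.9°: the bracketed kinematic factor |dx/dθ| = 0.048403 m.
ω = v/|dx/dθ| = 14.8/0.048403 = 305.77 rad/s.

306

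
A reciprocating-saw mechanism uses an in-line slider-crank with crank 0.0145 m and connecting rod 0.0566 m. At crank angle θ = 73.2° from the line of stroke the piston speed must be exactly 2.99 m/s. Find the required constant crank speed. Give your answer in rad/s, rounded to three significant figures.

200

For an in-line slider-crank, |v_piston| = rω|sinθ|·[1 + r cosθ/√(L² − r² sin²θ)].
With r = 0.0145 m, L = 0.0566 m, θ = 73.2°: the bracketed kinematic factor |dx/dθ| = 0.014941 m.
ω = v/|dx/dθ| = 2.99/0.014941 = 200.12 rad/s.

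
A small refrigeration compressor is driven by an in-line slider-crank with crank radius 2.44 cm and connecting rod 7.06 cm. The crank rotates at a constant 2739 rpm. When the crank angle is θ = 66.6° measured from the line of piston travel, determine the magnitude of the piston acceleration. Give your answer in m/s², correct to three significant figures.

309

ω = 2π·2739/60 = 286.8 rad/s
x(θ) = r cosθ + √(L² − r² sin²θ); with ω constant, a = ω²·d²x/dθ².
d²x/dθ² = −r cosθ − r²(cos2θ)/√u − r⁴ sin²2θ/(4u^{3/2}),  u = L² − r² sin²θ = 0.0044829 m².
Substituting r = 0.0244 m, L = 0.0706 m, θ = 66.6°: d²x/dθ² = -0.0037603 m.
a = ω²·d²x/dθ² = (286.8)²·(-0.0037603) = -309.36 m/s²;  |a| = 309.36 m/s².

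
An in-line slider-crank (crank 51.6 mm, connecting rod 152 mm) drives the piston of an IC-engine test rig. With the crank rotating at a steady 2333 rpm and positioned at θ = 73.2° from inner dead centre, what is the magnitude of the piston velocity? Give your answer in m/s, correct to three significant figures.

ω = 2π·2333/60 = 244.3 rad/s
For an in-line slider-crank, x = r cosθ + √(L² − r² sin²θ), so v = −rω sinθ·[1 + r cosθ/√(L² − r² sin²θ)].
With r = 0.0516 m, L = 0.152 m, θ = 73.2°: √(L² − r² sin²θ) = 0.14375 m.
v = −0.0516·244.3·0.95732·[1 + 0.0516·0.28903/0.14375] = -13.321 m/s.
|v| = 13.321 m/s.

13.3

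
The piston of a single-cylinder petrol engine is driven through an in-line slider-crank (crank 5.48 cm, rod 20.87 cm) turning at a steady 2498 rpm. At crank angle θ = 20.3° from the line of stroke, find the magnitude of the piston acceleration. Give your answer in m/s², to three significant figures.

ω = 2π·2498/60 = 261.6 rad/s
x(θ) = r cosθ + √(L² − r² sin²θ); with ω constant, a = ω²·d²x/dθ².
d²x/dθ² = −r cosθ − r²(cos2θ)/√u − r⁴ sin²2θ/(4u^{3/2}),  u = L² − r² sin²θ = 0.0431942 m².
Substituting r = 0.0548 m, L = 0.2087 m, θ = 20.3°: d²x/dθ² = -0.062474 m.
a = ω²·d²x/dθ² = (261.6)²·(-0.062474) = -4275 m/s²;  |a| = 4275 m/s².

4280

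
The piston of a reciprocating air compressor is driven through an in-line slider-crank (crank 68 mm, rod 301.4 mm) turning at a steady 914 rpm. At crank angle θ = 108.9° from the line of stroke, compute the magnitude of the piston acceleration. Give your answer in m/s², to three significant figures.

315

ω = 2π·914/60 = 95.71 rad/s
x(θ) = r cosθ + √(L² − r² sin²θ); with ω constant, a = ω²·d²x/dθ².
d²x/dθ² = −r cosθ − r²(cos2θ)/√u − r⁴ sin²2θ/(4u^{3/2}),  u = L² − r² sin²θ = 0.0867031 m².
Substituting r = 0.068 m, L = 0.3014 m, θ = 108.9°: d²x/dθ² = +0.034356 m.
a = ω²·d²x/dθ² = (95.71)²·(+0.034356) = +314.74 m/s²;  |a| = 314.74 m/s².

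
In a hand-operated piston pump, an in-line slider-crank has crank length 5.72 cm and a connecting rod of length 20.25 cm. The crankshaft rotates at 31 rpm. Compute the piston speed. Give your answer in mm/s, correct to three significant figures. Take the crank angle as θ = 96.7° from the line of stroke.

178

ω = 2π·31/60 = 3.246 rad/s
For an in-line slider-crank, x = r cosθ + √(L² − r² sin²θ), so v = −rω sinθ·[1 + r cosθ/√(L² − r² sin²θ)].
With r = 0.0572 m, L = 0.2025 m, θ = 96.7°: √(L² − r² sin²θ) = 0.19437 m.
v = −0.0572·3.246·0.99317·[1 + 0.0572·-0.11667/0.19437] = -0.17809 m/s.
|v| = 0.17809 m/s = 178.09 mm/s.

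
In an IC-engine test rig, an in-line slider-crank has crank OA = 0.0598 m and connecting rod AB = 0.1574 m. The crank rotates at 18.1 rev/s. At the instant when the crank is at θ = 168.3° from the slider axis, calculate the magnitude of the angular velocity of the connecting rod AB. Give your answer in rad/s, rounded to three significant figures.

ω = 113.7 rad/s (converted from 18.1 rev/s).
The rod makes angle φ with the slider axis where L sinφ = r sinθ; differentiating, L cosφ·φ̇ = r ω cosθ.
L cosφ = √(L² − r² sin²θ) = 0.15693 m.
|ω_rod| = r ω |cosθ| / √(L² − r² sin²θ) = 0.0598·113.7·0.97922/0.15693 = 42.435 rad/s.

42.4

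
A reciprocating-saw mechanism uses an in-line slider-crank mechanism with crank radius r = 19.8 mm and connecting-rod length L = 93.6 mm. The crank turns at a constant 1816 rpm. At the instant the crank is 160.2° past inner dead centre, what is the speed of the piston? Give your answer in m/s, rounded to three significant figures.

1.02

ω = 2π·1816/60 = 190.2 rad/s
For an in-line slider-crank, x = r cosθ + √(L² − r² sin²θ), so v = −rω sinθ·[1 + r cosθ/√(L² − r² sin²θ)].
With r = 0.0198 m, L = 0.0936 m, θ = 160.2°: √(L² − r² sin²θ) = 0.093359 m.
v = −0.0198·190.2·0.33874·[1 + 0.0198·-0.94088/0.093359] = -1.021 m/s.
|v| = 1.021 m/s.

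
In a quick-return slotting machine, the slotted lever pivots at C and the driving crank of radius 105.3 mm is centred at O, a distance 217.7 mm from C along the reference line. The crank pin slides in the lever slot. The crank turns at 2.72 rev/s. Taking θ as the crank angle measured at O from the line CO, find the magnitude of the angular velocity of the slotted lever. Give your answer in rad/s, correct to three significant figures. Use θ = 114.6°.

0.670

ω = 17.09 rad/s (from 2.72 rev/s).
Crank pin A relative to C: A = (d + r cosθ, r sinθ); lever angle φ = atan2(r sinθ, d + r cosθ).
Differentiating tanφ: φ̇ = rω(d cosθ + r)/(d² + r² + 2dr cosθ).
d² + r² + 2dr cosθ = |CA|² = 0.0393959 m²;  d cosθ + r = +0.014676 m.
|ω_lever| = |0.1053·17.09·+0.014676| / 0.0393959 = 0.67038 rad/s.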